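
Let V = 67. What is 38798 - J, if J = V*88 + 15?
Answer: 32887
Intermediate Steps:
J = 5911 (J = 67*88 + 15 = 5896 + 15 = 5911)
38798 - J = 38798 - 1*5911 = 38798 - 5911 = 32887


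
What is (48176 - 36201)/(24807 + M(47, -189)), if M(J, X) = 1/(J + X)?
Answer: 1700450/3522593 ≈ 0.48273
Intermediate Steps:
(48176 - 36201)/(24807 + M(47, -189)) = (48176 - 36201)/(24807 + 1/(47 - 189)) = 11975/(24807 + 1/(-142)) = 11975/(24807 - 1/142) = 11975/(3522593/142) = 11975*(142/3522593) = 1700450/3522593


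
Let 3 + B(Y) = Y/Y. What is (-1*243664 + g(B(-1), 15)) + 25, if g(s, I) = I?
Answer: -243624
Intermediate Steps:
B(Y) = -2 (B(Y) = -3 + Y/Y = -3 + 1 = -2)
(-1*243664 + g(B(-1), 15)) + 25 = (-1*243664 + 15) + 25 = (-243664 + 15) + 25 = -243649 + 25 = -243624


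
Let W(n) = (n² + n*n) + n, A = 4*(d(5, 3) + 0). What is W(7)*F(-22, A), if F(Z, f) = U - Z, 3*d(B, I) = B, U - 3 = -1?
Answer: 2520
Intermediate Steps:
U = 2 (U = 3 - 1 = 2)
d(B, I) = B/3
A = 20/3 (A = 4*((⅓)*5 + 0) = 4*(5/3 + 0) = 4*(5/3) = 20/3 ≈ 6.6667)
W(n) = n + 2*n² (W(n) = (n² + n²) + n = 2*n² + n = n + 2*n²)
F(Z, f) = 2 - Z
W(7)*F(-22, A) = (7*(1 + 2*7))*(2 - 1*(-22)) = (7*(1 + 14))*(2 + 22) = (7*15)*24 = 105*24 = 2520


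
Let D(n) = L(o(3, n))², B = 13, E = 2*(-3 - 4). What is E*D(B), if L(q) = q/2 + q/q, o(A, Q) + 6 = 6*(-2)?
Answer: -896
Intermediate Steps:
o(A, Q) = -18 (o(A, Q) = -6 + 6*(-2) = -6 - 12 = -18)
E = -14 (E = 2*(-7) = -14)
L(q) = 1 + q/2 (L(q) = q*(½) + 1 = q/2 + 1 = 1 + q/2)
D(n) = 64 (D(n) = (1 + (½)*(-18))² = (1 - 9)² = (-8)² = 64)
E*D(B) = -14*64 = -896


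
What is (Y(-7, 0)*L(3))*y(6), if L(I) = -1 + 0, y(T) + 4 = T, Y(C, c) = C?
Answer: 14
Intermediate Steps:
y(T) = -4 + T
L(I) = -1
(Y(-7, 0)*L(3))*y(6) = (-7*(-1))*(-4 + 6) = 7*2 = 14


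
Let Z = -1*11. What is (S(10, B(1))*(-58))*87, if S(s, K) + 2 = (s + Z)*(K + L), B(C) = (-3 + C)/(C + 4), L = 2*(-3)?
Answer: -111012/5 ≈ -22202.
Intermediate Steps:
L = -6
Z = -11
B(C) = (-3 + C)/(4 + C)
S(s, K) = -2 + (-11 + s)*(-6 + K) (S(s, K) = -2 + (s - 11)*(K - 6) = -2 + (-11 + s)*(-6 + K))
(S(10, B(1))*(-58))*87 = ((64 - 11*(-3 + 1)/(4 + 1) - 6*10 + ((-3 + 1)/(4 + 1))*10)*(-58))*87 = ((64 - 11*(-2)/5 - 60 + (-2/5)*10)*(-58))*87 = ((64 - 11*(-2)/5 - 60 + ((1/5)*(-2))*10)*(-58))*87 = ((64 - 11*(-2/5) - 60 - 2/5*10)*(-58))*87 = ((64 + 22/5 - 60 - 4)*(-58))*87 = ((22/5)*(-58))*87 = -1276/5*87 = -111012/5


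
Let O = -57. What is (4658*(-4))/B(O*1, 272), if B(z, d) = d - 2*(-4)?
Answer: -2329/35 ≈ -66.543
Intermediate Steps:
B(z, d) = 8 + d (B(z, d) = d + 8 = 8 + d)
(4658*(-4))/B(O*1, 272) = (4658*(-4))/(8 + 272) = -18632/280 = -18632*1/280 = -2329/35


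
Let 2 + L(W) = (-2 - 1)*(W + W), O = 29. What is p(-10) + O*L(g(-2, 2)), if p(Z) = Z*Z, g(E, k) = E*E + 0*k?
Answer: -654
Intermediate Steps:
g(E, k) = E² (g(E, k) = E² + 0 = E²)
p(Z) = Z²
L(W) = -2 - 6*W (L(W) = -2 + (-2 - 1)*(W + W) = -2 - 6*W)
p(-10) + O*L(g(-2, 2)) = (-10)² + 29*(-2 - 6*(-2)²) = 100 + 29*(-2 - 6*4) = 100 + 29*(-2 - 24) = 100 + 29*(-26) = 100 - 754 = -654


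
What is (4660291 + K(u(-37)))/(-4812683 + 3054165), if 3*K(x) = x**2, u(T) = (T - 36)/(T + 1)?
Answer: -18119216737/6837117984 ≈ -2.6501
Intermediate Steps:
u(T) = (-36 + T)/(1 + T)
K(x) = x**2/3
(4660291 + K(u(-37)))/(-4812683 + 3054165) = (4660291 + ((-36 - 37)/(1 - 37))**2/3)/(-4812683 + 3054165) = (4660291 + (-73/(-36))**2/3)/(-1758518) = (4660291 + (-1/36*(-73))**2/3)*(-1/1758518) = (4660291 + (73/36)**2/3)*(-1/1758518) = (4660291 + (1/3)*(5329/1296))*(-1/1758518) = (4660291 + 5329/3888)*(-1/1758518) = (18119216737/3888)*(-1/1758518) = -18119216737/6837117984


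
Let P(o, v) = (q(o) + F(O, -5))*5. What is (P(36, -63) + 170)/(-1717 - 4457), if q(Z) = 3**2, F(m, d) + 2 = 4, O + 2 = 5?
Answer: -25/686 ≈ -0.036443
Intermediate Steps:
O = 3 (O = -2 + 5 = 3)
F(m, d) = 2 (F(m, d) = -2 + 4 = 2)
q(Z) = 9
P(o, v) = 55 (P(o, v) = (9 + 2)*5 = 11*5 = 55)
(P(36, -63) + 170)/(-1717 - 4457) = (55 + 170)/(-1717 - 4457) = 225/(-6174) = 225*(-1/6174) = -25/686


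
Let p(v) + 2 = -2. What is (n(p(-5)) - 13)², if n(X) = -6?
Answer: 361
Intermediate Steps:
p(v) = -4 (p(v) = -2 - 2 = -4)
(n(p(-5)) - 13)² = (-6 - 13)² = (-19)² = 361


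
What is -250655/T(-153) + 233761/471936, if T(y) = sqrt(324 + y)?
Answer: 233761/471936 - 250655*sqrt(19)/57 ≈ -19168.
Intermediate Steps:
-250655/T(-153) + 233761/471936 = -250655/sqrt(324 - 153) + 233761/471936 = -250655*sqrt(19)/57 + 233761*(1/471936) = -250655*sqrt(19)/57 + 233761/471936 = 233761/471936 - 250655*sqrt(19)/57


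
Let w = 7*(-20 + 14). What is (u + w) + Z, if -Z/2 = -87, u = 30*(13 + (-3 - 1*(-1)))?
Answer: 462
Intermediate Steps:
u = 330 (u = 30*(13 + (-3 + 1)) = 30*(13 - 2) = 30*11 = 330)
w = -42 (w = 7*(-6) = -42)
Z = 174 (Z = -2*(-87) = 174)
(u + w) + Z = (330 - 42) + 174 = 288 + 174 = 462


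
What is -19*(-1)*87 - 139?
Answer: 1514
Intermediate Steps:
-19*(-1)*87 - 139 = 19*87 - 139 = 1653 - 139 = 1514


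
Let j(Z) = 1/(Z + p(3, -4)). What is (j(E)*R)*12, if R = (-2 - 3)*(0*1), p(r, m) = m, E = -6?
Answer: 0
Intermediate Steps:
R = 0 (R = -5*0 = 0)
j(Z) = 1/(-4 + Z) (j(Z) = 1/(Z - 4) = 1/(-4 + Z))
(j(E)*R)*12 = (0/(-4 - 6))*12 = (0/(-10))*12 = -1/10*0*12 = 0*12 = 0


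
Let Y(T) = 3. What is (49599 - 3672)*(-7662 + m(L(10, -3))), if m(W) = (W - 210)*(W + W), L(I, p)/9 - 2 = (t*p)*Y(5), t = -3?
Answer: 870775920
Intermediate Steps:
L(I, p) = 18 - 81*p (L(I, p) = 18 + 9*(-3*p*3) = 18 + 9*(-9*p) = 18 - 81*p)
m(W) = 2*W*(-210 + W) (m(W) = (-210 + W)*(2*W) = 2*W*(-210 + W))
(49599 - 3672)*(-7662 + m(L(10, -3))) = (49599 - 3672)*(-7662 + 2*(18 - 81*(-3))*(-210 + (18 - 81*(-3)))) = 45927*(-7662 + 2*(18 + 243)*(-210 + (18 + 243))) = 45927*(-7662 + 2*261*(-210 + 261)) = 45927*(-7662 + 2*261*51) = 45927*(-7662 + 26622) = 45927*18960 = 870775920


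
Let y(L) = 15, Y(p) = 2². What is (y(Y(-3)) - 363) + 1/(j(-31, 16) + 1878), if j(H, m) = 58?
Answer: -673727/1936 ≈ -348.00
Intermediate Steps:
Y(p) = 4
(y(Y(-3)) - 363) + 1/(j(-31, 16) + 1878) = (15 - 363) + 1/(58 + 1878) = -348 + 1/1936 = -673727/1936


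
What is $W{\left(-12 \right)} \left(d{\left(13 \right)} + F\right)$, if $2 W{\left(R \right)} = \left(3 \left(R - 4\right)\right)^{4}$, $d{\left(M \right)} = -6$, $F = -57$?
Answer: $-167215104$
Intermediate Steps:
$W{\left(R \right)} = \frac{\left(-12 + 3 R\right)^{4}}{2}$ ($W{\left(R \right)} = \frac{\left(3 \left(R - 4\right)\right)^{4}}{2} = \frac{\left(3 \left(-4 + R\right)\right)^{4}}{2} = \frac{\left(-12 + 3 R\right)^{4}}{2}$)
$W{\left(-12 \right)} \left(d{\left(13 \right)} + F\right) = \frac{81 \left(-4 - 12\right)^{4}}{2} \left(-6 - 57\right) = \frac{81 \left(-16\right)^{4}}{2} \left(-63\right) = \frac{81}{2} \cdot 65536 \left(-63\right) = 2654208 \left(-63\right) = -167215104$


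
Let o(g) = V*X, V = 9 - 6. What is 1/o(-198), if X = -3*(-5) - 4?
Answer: 1/33 ≈ 0.030303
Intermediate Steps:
V = 3
X = 11 (X = 15 - 4 = 11)
o(g) = 33 (o(g) = 3*11 = 33)
1/o(-198) = 1/33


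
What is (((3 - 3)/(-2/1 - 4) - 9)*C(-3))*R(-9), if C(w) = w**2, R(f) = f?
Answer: 729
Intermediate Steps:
(((3 - 3)/(-2/1 - 4) - 9)*C(-3))*R(-9) = (((3 - 3)/(-2/1 - 4) - 9)*(-3)**2)*(-9) = ((0/(-2*1 - 4) - 9)*9)*(-9) = ((0/(-2 - 4) - 9)*9)*(-9) = ((0/(-6) - 9)*9)*(-9) = ((0*(-1/6) - 9)*9)*(-9) = ((0 - 9)*9)*(-9) = -9*9*(-9) = -81*(-9) = 729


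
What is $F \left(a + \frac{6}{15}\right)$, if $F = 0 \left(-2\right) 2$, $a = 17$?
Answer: $0$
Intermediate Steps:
$F = 0$ ($F = 0 \cdot 2 = 0$)
$F \left(a + \frac{6}{15}\right) = 0 \left(17 + \frac{6}{15}\right) = 0 \left(17 + 6 \cdot \frac{1}{15}\right) = 0 \left(17 + \frac{2}{5}\right) = 0 \cdot \frac{87}{5} = 0$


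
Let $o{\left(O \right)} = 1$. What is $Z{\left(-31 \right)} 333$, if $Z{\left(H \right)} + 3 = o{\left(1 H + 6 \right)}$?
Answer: $-666$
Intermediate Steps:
$Z{\left(H \right)} = -2$ ($Z{\left(H \right)} = -3 + 1 = -2$)
$Z{\left(-31 \right)} 333 = \left(-2\right) 333 = -666$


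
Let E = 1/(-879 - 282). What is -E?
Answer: 1/1161 ≈ 0.00086133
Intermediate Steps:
E = -1/1161 (E = 1/(-1161) = -1/1161 ≈ -0.00086133)
-E = -1*(-1/1161) = 1/1161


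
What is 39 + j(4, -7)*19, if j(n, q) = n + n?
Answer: 191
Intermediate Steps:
j(n, q) = 2*n
39 + j(4, -7)*19 = 39 + (2*4)*19 = 39 + 8*19 = 39 + 152 = 191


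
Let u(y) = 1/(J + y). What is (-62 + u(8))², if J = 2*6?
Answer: 1535121/400 ≈ 3837.8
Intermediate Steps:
J = 12
u(y) = 1/(12 + y)
(-62 + u(8))² = (-62 + 1/(12 + 8))² = (-62 + 1/20)² = (-1239/20)² = 1535121/400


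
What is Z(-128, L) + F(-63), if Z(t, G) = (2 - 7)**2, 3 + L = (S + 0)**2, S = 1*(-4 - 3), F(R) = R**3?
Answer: -250022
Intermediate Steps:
S = -7 (S = 1*(-7) = -7)
L = 46 (L = -3 + (-7 + 0)**2 = -3 + (-7)**2 = -3 + 49 = 46)
Z(t, G) = 25 (Z(t, G) = (-5)**2 = 25)
Z(-128, L) + F(-63) = 25 + (-63)**3 = 25 - 250047 = -250022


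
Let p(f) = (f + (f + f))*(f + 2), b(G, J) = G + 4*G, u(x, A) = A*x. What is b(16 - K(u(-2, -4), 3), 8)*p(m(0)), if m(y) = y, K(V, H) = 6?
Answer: 0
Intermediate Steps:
b(G, J) = 5*G
p(f) = 3*f*(2 + f) (p(f) = (f + 2*f)*(2 + f) = (3*f)*(2 + f) = 3*f*(2 + f))
b(16 - K(u(-2, -4), 3), 8)*p(m(0)) = (5*(16 - 1*6))*(3*0*(2 + 0)) = (5*(16 - 6))*(3*0*2) = (5*10)*0 = 50*0 = 0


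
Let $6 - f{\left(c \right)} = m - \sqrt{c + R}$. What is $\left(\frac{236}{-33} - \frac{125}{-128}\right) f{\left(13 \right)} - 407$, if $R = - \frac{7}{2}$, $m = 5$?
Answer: $- \frac{1745251}{4224} - \frac{26083 \sqrt{38}}{8448} \approx -432.21$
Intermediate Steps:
$R = - \frac{7}{2}$ ($R = \left(-7\right) \frac{1}{2} = - \frac{7}{2} \approx -3.5$)
$f{\left(c \right)} = 1 + \sqrt{- \frac{7}{2} + c}$ ($f{\left(c \right)} = 6 - \left(5 - \sqrt{c - \frac{7}{2}}\right) = 6 - \left(5 - \sqrt{- \frac{7}{2} + c}\right) = 6 + \left(-5 + \sqrt{- \frac{7}{2} + c}\right) = 1 + \sqrt{- \frac{7}{2} + c}$)
$\left(\frac{236}{-33} - \frac{125}{-128}\right) f{\left(13 \right)} - 407 = \left(\frac{236}{-33} - \frac{125}{-128}\right) \left(1 + \frac{\sqrt{-14 + 4 \cdot 13}}{2}\right) - 407 = \left(236 \left(- \frac{1}{33}\right) - - \frac{125}{128}\right) \left(1 + \frac{\sqrt{-14 + 52}}{2}\right) - 407 = \left(- \frac{236}{33} + \frac{125}{128}\right) \left(1 + \frac{\sqrt{38}}{2}\right) - 407 = - \frac{26083 \left(1 + \frac{\sqrt{38}}{2}\right)}{4224} - 407 = \left(- \frac{26083}{4224} - \frac{26083 \sqrt{38}}{8448}\right) - 407 = - \frac{1745251}{4224} - \frac{26083 \sqrt{38}}{8448}$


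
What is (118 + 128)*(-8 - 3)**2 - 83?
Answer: 29683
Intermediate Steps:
(118 + 128)*(-8 - 3)**2 - 83 = 246*(-11)**2 - 83 = 246*121 - 83 = 29766 - 83 = 29683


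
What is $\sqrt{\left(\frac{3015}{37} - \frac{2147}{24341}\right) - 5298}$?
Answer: $\frac{i \sqrt{4231242935837230}}{900617} \approx 72.226 i$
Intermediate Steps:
$\sqrt{\left(\frac{3015}{37} - \frac{2147}{24341}\right) - 5298} = \sqrt{\frac{73308676}{900617} - 5298} = \sqrt{- \frac{4698160190}{900617}} = \frac{i \sqrt{4231242935837230}}{900617}$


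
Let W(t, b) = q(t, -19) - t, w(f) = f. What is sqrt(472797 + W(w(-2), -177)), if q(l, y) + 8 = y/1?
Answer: 2*sqrt(118193) ≈ 687.58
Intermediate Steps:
q(l, y) = -8 + y (q(l, y) = -8 + y/1 = -8 + y*1 = -8 + y)
W(t, b) = -27 - t (W(t, b) = (-8 - 19) - t = -27 - t)
sqrt(472797 + W(w(-2), -177)) = sqrt(472797 + (-27 - 1*(-2))) = sqrt(472797 + (-27 + 2)) = sqrt(472797 - 25) = sqrt(472772) = 2*sqrt(118193)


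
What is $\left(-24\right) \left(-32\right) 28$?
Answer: $21504$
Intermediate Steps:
$\left(-24\right) \left(-32\right) 28 = 768 \cdot 28 = 21504$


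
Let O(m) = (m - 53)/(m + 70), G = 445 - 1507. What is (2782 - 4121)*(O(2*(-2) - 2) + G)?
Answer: 91088153/64 ≈ 1.4233e+6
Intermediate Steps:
G = -1062
O(m) = (-53 + m)/(70 + m)
(2782 - 4121)*(O(2*(-2) - 2) + G) = (2782 - 4121)*((-53 + (2*(-2) - 2))/(70 + (2*(-2) - 2)) - 1062) = -1339*((-53 + (-4 - 2))/(70 + (-4 - 2)) - 1062) = -1339*((-53 - 6)/(70 - 6) - 1062) = -1339*(-59/64 - 1062) = -1339*(-68027/64) = 91088153/64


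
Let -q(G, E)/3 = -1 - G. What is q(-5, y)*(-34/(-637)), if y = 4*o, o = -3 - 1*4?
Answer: -408/637 ≈ -0.64050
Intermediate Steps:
o = -7 (o = -3 - 4 = -7)
y = -28 (y = 4*(-7) = -28)
q(G, E) = 3 + 3*G (q(G, E) = -3*(-1 - G) = 3 + 3*G)
q(-5, y)*(-34/(-637)) = (3 + 3*(-5))*(-34/(-637)) = (3 - 15)*(-34*(-1/637)) = -12*34/637 = -408/637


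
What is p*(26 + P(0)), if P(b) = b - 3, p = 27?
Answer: 621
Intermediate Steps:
P(b) = -3 + b
p*(26 + P(0)) = 27*(26 + (-3 + 0)) = 27*(26 - 3) = 27*23 = 621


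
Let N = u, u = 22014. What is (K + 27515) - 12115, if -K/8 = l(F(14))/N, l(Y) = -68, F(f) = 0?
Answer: 169508072/11007 ≈ 15400.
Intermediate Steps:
N = 22014
K = 272/11007 (K = -(-544)/22014 = -8*(-34/11007) = 272/11007 ≈ 0.024712)
(K + 27515) - 12115 = (272/11007 + 27515) - 12115 = 302857877/11007 - 12115 = 169508072/11007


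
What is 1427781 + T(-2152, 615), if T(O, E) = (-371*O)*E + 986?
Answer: 492439847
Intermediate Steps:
T(O, E) = 986 - 371*E*O (T(O, E) = -371*E*O + 986 = 986 - 371*E*O)
1427781 + T(-2152, 615) = 1427781 + (986 - 371*615*(-2152)) = 1427781 + (986 + 491011080) = 1427781 + 491012066 = 492439847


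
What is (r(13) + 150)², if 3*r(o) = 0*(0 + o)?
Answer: 22500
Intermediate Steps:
r(o) = 0 (r(o) = (0*(0 + o))/3 = (0*o)/3 = (⅓)*0 = 0)
(r(13) + 150)² = (0 + 150)² = 150² = 22500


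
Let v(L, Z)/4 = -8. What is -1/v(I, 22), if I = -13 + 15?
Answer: 1/32 ≈ 0.031250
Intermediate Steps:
I = 2
v(L, Z) = -32 (v(L, Z) = 4*(-8) = -32)
-1/v(I, 22) = -1/(-32) = -1*(-1/32) = 1/32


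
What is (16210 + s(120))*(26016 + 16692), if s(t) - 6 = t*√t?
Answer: 692552928 + 10249920*√30 ≈ 7.4869e+8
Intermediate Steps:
s(t) = 6 + t^(3/2) (s(t) = 6 + t*√t = 6 + t^(3/2))
(16210 + s(120))*(26016 + 16692) = (16210 + (6 + 120^(3/2)))*(26016 + 16692) = (16210 + (6 + 240*√30))*42708 = (16216 + 240*√30)*42708 = 692552928 + 10249920*√30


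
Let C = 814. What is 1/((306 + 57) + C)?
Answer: 1/1177 ≈ 0.00084962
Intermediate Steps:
1/((306 + 57) + C) = 1/((306 + 57) + 814) = 1/(363 + 814) = 1/1177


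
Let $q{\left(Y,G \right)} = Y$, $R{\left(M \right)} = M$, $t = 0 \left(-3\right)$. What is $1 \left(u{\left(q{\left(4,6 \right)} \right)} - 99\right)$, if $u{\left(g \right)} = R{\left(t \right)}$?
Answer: $-99$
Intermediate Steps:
$t = 0$
$u{\left(g \right)} = 0$
$1 \left(u{\left(q{\left(4,6 \right)} \right)} - 99\right) = 1 \left(0 - 99\right) = 1 \left(-99\right) = -99$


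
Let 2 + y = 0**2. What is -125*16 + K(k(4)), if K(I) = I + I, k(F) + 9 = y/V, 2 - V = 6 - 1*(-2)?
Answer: -6052/3 ≈ -2017.3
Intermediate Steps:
y = -2 (y = -2 + 0**2 = -2 + 0 = -2)
V = -6 (V = 2 - (6 - 1*(-2)) = 2 - (6 + 2) = 2 - 1*8 = 2 - 8 = -6)
k(F) = -26/3 (k(F) = -9 - 2/(-6) = -9 - 2*(-1/6) = -9 + 1/3 = -26/3)
K(I) = 2*I
-125*16 + K(k(4)) = -125*16 + 2*(-26/3) = -2000 - 52/3 = -6052/3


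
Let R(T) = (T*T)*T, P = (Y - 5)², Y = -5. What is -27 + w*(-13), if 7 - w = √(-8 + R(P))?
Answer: -118 + 182*√5102 ≈ 12882.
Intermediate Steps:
P = 100 (P = (-5 - 5)² = (-10)² = 100)
R(T) = T³ (R(T) = T²*T = T³)
w = 7 - 14*√5102 (w = 7 - √(-8 + 100³) = 7 - √(-8 + 1000000) = 7 - √999992 = 7 - 14*√5102 ≈ -993.00)
-27 + w*(-13) = -27 + (7 - 14*√5102)*(-13) = -27 + (-91 + 182*√5102) = -118 + 182*√5102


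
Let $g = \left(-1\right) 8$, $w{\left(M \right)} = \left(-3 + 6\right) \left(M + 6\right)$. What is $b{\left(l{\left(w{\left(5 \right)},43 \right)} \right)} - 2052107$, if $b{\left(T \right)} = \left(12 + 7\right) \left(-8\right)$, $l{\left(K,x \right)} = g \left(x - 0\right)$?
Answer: $-2052259$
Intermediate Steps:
$w{\left(M \right)} = 18 + 3 M$ ($w{\left(M \right)} = 3 \left(6 + M\right) = 18 + 3 M$)
$g = -8$
$l{\left(K,x \right)} = - 8 x$ ($l{\left(K,x \right)} = - 8 \left(x - 0\right) = - 8 \left(x + 0\right) = - 8 x$)
$b{\left(T \right)} = -152$ ($b{\left(T \right)} = 19 \left(-8\right) = -152$)
$b{\left(l{\left(w{\left(5 \right)},43 \right)} \right)} - 2052107 = -152 - 2052107 = -2052259$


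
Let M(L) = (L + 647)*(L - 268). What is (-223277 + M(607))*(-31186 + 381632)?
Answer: 70730165734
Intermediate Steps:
M(L) = (-268 + L)*(647 + L) (M(L) = (647 + L)*(-268 + L) = (-268 + L)*(647 + L))
(-223277 + M(607))*(-31186 + 381632) = (-223277 + (-173396 + 607² + 379*607))*(-31186 + 381632) = (-223277 + (-173396 + 368449 + 230053))*350446 = (-223277 + 425106)*350446 = 201829*350446 = 70730165734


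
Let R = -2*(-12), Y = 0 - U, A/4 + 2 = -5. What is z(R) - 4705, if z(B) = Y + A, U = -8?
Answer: -4725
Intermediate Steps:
A = -28 (A = -8 + 4*(-5) = -8 - 20 = -28)
Y = 8 (Y = 0 - 1*(-8) = 0 + 8 = 8)
R = 24
z(B) = -20 (z(B) = 8 - 28 = -20)
z(R) - 4705 = -20 - 4705 = -4725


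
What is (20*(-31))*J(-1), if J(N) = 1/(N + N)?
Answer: 310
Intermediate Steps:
J(N) = 1/(2*N)
(20*(-31))*J(-1) = (20*(-31))*((½)/(-1)) = -310*(-1) = -620*(-½) = 310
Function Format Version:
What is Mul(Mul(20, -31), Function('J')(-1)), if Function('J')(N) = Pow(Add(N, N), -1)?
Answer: 310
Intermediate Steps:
Function('J')(N) = Mul(Rational(1, 2), Pow(N, -1)) (Function('J')(N) = Pow(Mul(2, N), -1) = Mul(Rational(1, 2), Pow(N, -1)))
Mul(Mul(20, -31), Function('J')(-1)) = Mul(Mul(20, -31), Mul(Rational(1, 2), Pow(-1, -1))) = Mul(-620, Mul(Rational(1, 2), -1)) = Mul(-620, Rational(-1, 2)) = 310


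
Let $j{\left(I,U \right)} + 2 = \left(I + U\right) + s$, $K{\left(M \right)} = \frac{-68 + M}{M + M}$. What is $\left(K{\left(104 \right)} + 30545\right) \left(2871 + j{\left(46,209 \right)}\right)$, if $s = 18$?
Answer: $\frac{2495296279}{26} \approx 9.5973 \cdot 10^{7}$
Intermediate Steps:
$K{\left(M \right)} = \frac{-68 + M}{2 M}$
$j{\left(I,U \right)} = 16 + I + U$ ($j{\left(I,U \right)} = -2 + \left(\left(I + U\right) + 18\right) = -2 + \left(18 + I + U\right) = 16 + I + U$)
$\left(K{\left(104 \right)} + 30545\right) \left(2871 + j{\left(46,209 \right)}\right) = \left(\frac{-68 + 104}{2 \cdot 104} + 30545\right) \left(2871 + \left(16 + 46 + 209\right)\right) = \left(\frac{1}{2} \cdot \frac{1}{104} \cdot 36 + 30545\right) \left(2871 + 271\right) = \left(\frac{9}{52} + 30545\right) 3142 = \frac{1588349}{52} \cdot 3142 = \frac{2495296279}{26}$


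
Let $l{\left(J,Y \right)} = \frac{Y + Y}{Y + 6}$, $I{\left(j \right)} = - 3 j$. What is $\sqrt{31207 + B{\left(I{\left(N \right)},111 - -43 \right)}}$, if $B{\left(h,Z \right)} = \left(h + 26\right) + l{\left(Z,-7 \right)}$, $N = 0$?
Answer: $\sqrt{31247} \approx 176.77$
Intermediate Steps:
$l{\left(J,Y \right)} = \frac{2 Y}{6 + Y}$
$B{\left(h,Z \right)} = 40 + h$ ($B{\left(h,Z \right)} = \left(h + 26\right) + 2 \left(-7\right) \frac{1}{6 - 7} = \left(26 + h\right) + 2 \left(-7\right) \frac{1}{-1} = \left(26 + h\right) + 2 \left(-7\right) \left(-1\right) = \left(26 + h\right) + 14 = 40 + h$)
$\sqrt{31207 + B{\left(I{\left(N \right)},111 - -43 \right)}} = \sqrt{31207 + \left(40 - 0\right)} = \sqrt{31207 + \left(40 + 0\right)} = \sqrt{31207 + 40} = \sqrt{31247}$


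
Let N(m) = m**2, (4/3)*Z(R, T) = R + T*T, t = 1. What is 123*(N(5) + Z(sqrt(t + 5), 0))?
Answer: 3075 + 369*sqrt(6)/4 ≈ 3301.0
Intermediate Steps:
Z(R, T) = 3*R/4 + 3*T**2/4 (Z(R, T) = 3*(R + T*T)/4 = 3*(R + T**2)/4 = 3*R/4 + 3*T**2/4)
123*(N(5) + Z(sqrt(t + 5), 0)) = 123*(5**2 + (3*sqrt(1 + 5)/4 + (3/4)*0**2)) = 123*(25 + (3*sqrt(6)/4 + (3/4)*0)) = 123*(25 + (3*sqrt(6)/4 + 0)) = 123*(25 + 3*sqrt(6)/4) = 3075 + 369*sqrt(6)/4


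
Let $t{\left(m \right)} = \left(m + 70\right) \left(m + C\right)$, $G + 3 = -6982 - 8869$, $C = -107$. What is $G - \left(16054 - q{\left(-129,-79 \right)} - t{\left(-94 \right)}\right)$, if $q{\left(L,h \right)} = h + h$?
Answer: $-27242$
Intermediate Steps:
$q{\left(L,h \right)} = 2 h$
$G = -15854$ ($G = -3 - 15851 = -15854$)
$t{\left(m \right)} = \left(-107 + m\right) \left(70 + m\right)$ ($t{\left(m \right)} = \left(m + 70\right) \left(m - 107\right) = \left(70 + m\right) \left(-107 + m\right) = \left(-107 + m\right) \left(70 + m\right)$)
$G - \left(16054 - q{\left(-129,-79 \right)} - t{\left(-94 \right)}\right) = -15854 + \left(\left(\left(-7490 + \left(-94\right)^{2} - -3478\right) + 2 \left(-79\right)\right) - 16054\right) = -15854 + \left(\left(\left(-7490 + 8836 + 3478\right) - 158\right) - 16054\right) = -15854 + \left(\left(4824 - 158\right) - 16054\right) = -15854 + \left(4666 - 16054\right) = -15854 - 11388 = -27242$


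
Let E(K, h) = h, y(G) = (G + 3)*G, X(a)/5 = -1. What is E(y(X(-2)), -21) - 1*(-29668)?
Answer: 29647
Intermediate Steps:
X(a) = -5 (X(a) = 5*(-1) = -5)
y(G) = G*(3 + G) (y(G) = (3 + G)*G = G*(3 + G))
E(y(X(-2)), -21) - 1*(-29668) = -21 - 1*(-29668) = -21 + 29668 = 29647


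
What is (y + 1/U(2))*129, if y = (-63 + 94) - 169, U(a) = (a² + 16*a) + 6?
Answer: -249185/14 ≈ -17799.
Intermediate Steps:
U(a) = 6 + a² + 16*a
y = -138 (y = 31 - 169 = -138)
(y + 1/U(2))*129 = (-138 + 1/(6 + 2² + 16*2))*129 = (-138 + 1/(6 + 4 + 32))*129 = (-138 + 1/42)*129 = -5795/42*129 = -249185/14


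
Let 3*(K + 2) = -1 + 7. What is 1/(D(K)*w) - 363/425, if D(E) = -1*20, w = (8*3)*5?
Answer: -6973/8160 ≈ -0.85453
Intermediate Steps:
w = 120 (w = 24*5 = 120)
K = 0 (K = -2 + (-1 + 7)/3 = -2 + (⅓)*6 = -2 + 2 = 0)
D(E) = -20
1/(D(K)*w) - 363/425 = 1/(-20*120) - 363/425 = -1/20*1/120 - 363*1/425 = -1/2400 - 363/425 = -6973/8160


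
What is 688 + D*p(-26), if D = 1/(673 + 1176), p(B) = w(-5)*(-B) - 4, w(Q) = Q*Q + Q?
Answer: 29596/43 ≈ 688.28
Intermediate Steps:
w(Q) = Q + Q**2 (w(Q) = Q**2 + Q = Q + Q**2)
p(B) = -4 - 20*B (p(B) = (-5*(1 - 5))*(-B) - 4 = (-5*(-4))*(-B) - 4 = 20*(-B) - 4 = -20*B - 4 = -4 - 20*B)
D = 1/1849 ≈ 0.00054083
688 + D*p(-26) = 688 + (-4 - 20*(-26))/1849 = 688 + (-4 + 520)/1849 = 688 + (1/1849)*516 = 688 + 12/43 = 29596/43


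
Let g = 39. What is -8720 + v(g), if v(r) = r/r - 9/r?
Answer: -113350/13 ≈ -8719.2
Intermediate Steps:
v(r) = 1 - 9/r
-8720 + v(g) = -8720 + (-9 + 39)/39 = -8720 + (1/39)*30 = -8720 + 10/13 = -113350/13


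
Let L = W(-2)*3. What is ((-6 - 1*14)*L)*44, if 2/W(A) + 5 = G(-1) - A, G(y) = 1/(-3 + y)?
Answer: 21120/13 ≈ 1624.6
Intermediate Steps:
W(A) = 2/(-21/4 - A) (W(A) = 2/(-5 + (1/(-3 - 1) - A)) = 2/(-5 + (1/(-4) - A)) = 2/(-5 + (-¼ - A)) = 2/(-21/4 - A))
L = -24/13 (L = -8/(21 + 4*(-2))*3 = -8/(21 - 8)*3 = -8/13*3 = -24/13 ≈ -1.8462)
((-6 - 1*14)*L)*44 = ((-6 - 1*14)*(-24/13))*44 = ((-6 - 14)*(-24/13))*44 = -20*(-24/13)*44 = (480/13)*44 = 21120/13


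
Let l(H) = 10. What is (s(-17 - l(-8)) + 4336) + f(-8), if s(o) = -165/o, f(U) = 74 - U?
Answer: 39817/9 ≈ 4424.1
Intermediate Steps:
(s(-17 - l(-8)) + 4336) + f(-8) = (-165/(-17 - 1*10) + 4336) + (74 - 1*(-8)) = (-165/(-17 - 10) + 4336) + (74 + 8) = (-165/(-27) + 4336) + 82 = (-165*(-1/27) + 4336) + 82 = (55/9 + 4336) + 82 = 39079/9 + 82 = 39817/9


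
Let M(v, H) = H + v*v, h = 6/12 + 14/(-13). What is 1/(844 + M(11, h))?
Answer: 26/25075 ≈ 0.0010369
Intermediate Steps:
h = -15/26 (h = 6*(1/12) + 14*(-1/13) = 1/2 - 14/13 = -15/26 ≈ -0.57692)
M(v, H) = H + v**2
1/(844 + M(11, h)) = 1/(844 + (-15/26 + 11**2)) = 1/(844 + (-15/26 + 121)) = 1/(844 + 3131/26) = 1/(25075/26) = 26/25075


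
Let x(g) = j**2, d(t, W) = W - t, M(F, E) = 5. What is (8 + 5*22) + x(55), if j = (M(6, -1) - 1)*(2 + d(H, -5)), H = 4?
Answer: 902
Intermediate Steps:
j = -28 (j = (5 - 1)*(2 + (-5 - 1*4)) = 4*(2 + (-5 - 4)) = 4*(2 - 9) = 4*(-7) = -28)
x(g) = 784 (x(g) = (-28)**2 = 784)
(8 + 5*22) + x(55) = (8 + 5*22) + 784 = (8 + 110) + 784 = 118 + 784 = 902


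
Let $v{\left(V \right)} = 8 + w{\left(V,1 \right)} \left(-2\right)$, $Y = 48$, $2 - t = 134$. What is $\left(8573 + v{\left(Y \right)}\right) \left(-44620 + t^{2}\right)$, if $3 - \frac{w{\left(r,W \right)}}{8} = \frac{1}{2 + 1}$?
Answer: $- \frac{696625540}{3} \approx -2.3221 \cdot 10^{8}$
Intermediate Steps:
$t = -132$ ($t = 2 - 134 = -132$)
$w{\left(r,W \right)} = \frac{64}{3}$ ($w{\left(r,W \right)} = 24 - \frac{8}{2 + 1} = 24 - \frac{8}{3} = \frac{64}{3}$)
$v{\left(V \right)} = - \frac{104}{3}$ ($v{\left(V \right)} = 8 + \frac{64}{3} \left(-2\right) = 8 - \frac{128}{3} = - \frac{104}{3}$)
$\left(8573 + v{\left(Y \right)}\right) \left(-44620 + t^{2}\right) = \left(8573 - \frac{104}{3}\right) \left(-44620 + \left(-132\right)^{2}\right) = \frac{25615 \left(-44620 + 17424\right)}{3} = \frac{25615}{3} \left(-27196\right) = - \frac{696625540}{3}$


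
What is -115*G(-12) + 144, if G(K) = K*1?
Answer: 1524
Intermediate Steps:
G(K) = K
-115*G(-12) + 144 = -115*(-12) + 144 = 1380 + 144 = 1524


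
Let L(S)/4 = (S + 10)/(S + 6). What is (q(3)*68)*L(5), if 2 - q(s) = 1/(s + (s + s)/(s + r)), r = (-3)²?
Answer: 48960/77 ≈ 635.84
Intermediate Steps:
r = 9
q(s) = 2 - 1/(s + 2*s/(9 + s)) (q(s) = 2 - 1/(s + (s + s)/(s + 9)) = 2 - 1/(s + (2*s)/(9 + s)) = 2 - 1/(s + 2*s/(9 + s)))
L(S) = 4*(10 + S)/(6 + S) (L(S) = 4*((S + 10)/(S + 6)) = 4*((10 + S)/(6 + S)) = 4*(10 + S)/(6 + S))
(q(3)*68)*L(5) = (((-9 + 2*3² + 21*3)/(3*(11 + 3)))*68)*(4*(10 + 5)/(6 + 5)) = (((⅓)*(-9 + 2*9 + 63)/14)*68)*(4*15/11) = (((⅓)*(1/14)*(-9 + 18 + 63))*68)*(4*(1/11)*15) = (((⅓)*(1/14)*72)*68)*(60/11) = ((12/7)*68)*(60/11) = (816/7)*(60/11) = 48960/77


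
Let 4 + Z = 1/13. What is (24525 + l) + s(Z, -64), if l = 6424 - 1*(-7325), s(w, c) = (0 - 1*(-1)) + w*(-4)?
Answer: 497779/13 ≈ 38291.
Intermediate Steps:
Z = -51/13 (Z = -4 + 1/13 = -51/13 ≈ -3.9231)
s(w, c) = 1 - 4*w (s(w, c) = (0 + 1) - 4*w = 1 - 4*w)
l = 13749 (l = 6424 + 7325 = 13749)
(24525 + l) + s(Z, -64) = (24525 + 13749) + (1 - 4*(-51/13)) = 38274 + (1 + 204/13) = 38274 + 217/13 = 497779/13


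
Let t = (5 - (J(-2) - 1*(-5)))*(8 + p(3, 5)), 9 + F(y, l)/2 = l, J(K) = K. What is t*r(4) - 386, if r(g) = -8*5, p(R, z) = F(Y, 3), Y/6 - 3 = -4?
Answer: -66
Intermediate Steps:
Y = -6 (Y = 18 + 6*(-4) = 18 - 24 = -6)
F(y, l) = -18 + 2*l
p(R, z) = -12 (p(R, z) = -18 + 2*3 = -18 + 6 = -12)
r(g) = -40
t = -8 (t = (5 - (-2 - 1*(-5)))*(8 - 12) = (5 - (-2 + 5))*(-4) = (5 - 1*3)*(-4) = (5 - 3)*(-4) = 2*(-4) = -8)
t*r(4) - 386 = -8*(-40) - 386 = 320 - 386 = -66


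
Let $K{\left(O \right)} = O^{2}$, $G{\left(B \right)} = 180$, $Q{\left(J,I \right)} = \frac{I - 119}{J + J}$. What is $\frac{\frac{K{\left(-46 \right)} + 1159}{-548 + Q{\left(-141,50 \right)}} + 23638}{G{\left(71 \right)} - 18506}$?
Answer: $- \frac{608394566}{471793707} \approx -1.2895$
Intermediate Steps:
$Q{\left(J,I \right)} = \frac{-119 + I}{2 J}$
$\frac{\frac{K{\left(-46 \right)} + 1159}{-548 + Q{\left(-141,50 \right)}} + 23638}{G{\left(71 \right)} - 18506} = \frac{\frac{\left(-46\right)^{2} + 1159}{-548 + \frac{-119 + 50}{2 \left(-141\right)}} + 23638}{180 - 18506} = \frac{\frac{2116 + 1159}{-548 + \frac{1}{2} \left(- \frac{1}{141}\right) \left(-69\right)} + 23638}{-18326} = \left(\frac{3275}{-548 + \frac{23}{94}} + 23638\right) \left(- \frac{1}{18326}\right) = \left(\frac{3275}{- \frac{51489}{94}} + 23638\right) \left(- \frac{1}{18326}\right) = \left(3275 \left(- \frac{94}{51489}\right) + 23638\right) \left(- \frac{1}{18326}\right) = \left(- \frac{307850}{51489} + 23638\right) \left(- \frac{1}{18326}\right) = \frac{1216789132}{51489} \left(- \frac{1}{18326}\right) = - \frac{608394566}{471793707}$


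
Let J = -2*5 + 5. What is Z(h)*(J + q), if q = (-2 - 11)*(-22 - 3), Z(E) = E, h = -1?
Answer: -320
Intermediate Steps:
J = -5 (J = -10 + 5 = -5)
q = 325 (q = -13*(-25) = 325)
Z(h)*(J + q) = -(-5 + 325) = -1*320 = -320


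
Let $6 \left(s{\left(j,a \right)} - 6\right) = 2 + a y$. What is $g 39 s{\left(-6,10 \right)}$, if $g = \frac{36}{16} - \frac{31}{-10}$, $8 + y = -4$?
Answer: $- \frac{57031}{20} \approx -2851.6$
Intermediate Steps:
$y = -12$ ($y = -8 - 4 = -12$)
$s{\left(j,a \right)} = \frac{19}{3} - 2 a$ ($s{\left(j,a \right)} = 6 + \frac{2 + a \left(-12\right)}{6} = 6 + \frac{2 - 12 a}{6} = 6 - \left(- \frac{1}{3} + 2 a\right) = \frac{19}{3} - 2 a$)
$g = \frac{107}{20}$ ($g = 36 \cdot \frac{1}{16} - - \frac{31}{10} = \frac{9}{4} + \frac{31}{10} = \frac{107}{20} \approx 5.35$)
$g 39 s{\left(-6,10 \right)} = \frac{107}{20} \cdot 39 \left(\frac{19}{3} - 20\right) = \frac{4173 \left(\frac{19}{3} - 20\right)}{20} = \frac{4173}{20} \left(- \frac{41}{3}\right) = - \frac{57031}{20}$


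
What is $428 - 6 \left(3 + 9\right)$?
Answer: $356$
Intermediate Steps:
$428 - 6 \left(3 + 9\right) = 428 - 72 = 356$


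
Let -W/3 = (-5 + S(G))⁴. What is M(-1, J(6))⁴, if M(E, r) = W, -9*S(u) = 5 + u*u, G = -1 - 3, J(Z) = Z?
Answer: 3011361496339065143296/531441 ≈ 5.6664e+15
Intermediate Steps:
G = -4
S(u) = -5/9 - u²/9 (S(u) = -(5 + u*u)/9 = -(5 + u²)/9 = -5/9 - u²/9)
W = -234256/27 (W = -3*(-5 + (-5/9 - ⅑*(-4)²))⁴ = -3*(-5 + (-5/9 - ⅑*16))⁴ = -3*(-5 + (-5/9 - 16/9))⁴ = -3*(-5 - 7/3)⁴ = -3*(-22/3)⁴ = -3*234256/81 = -234256/27 ≈ -8676.1)
M(E, r) = -234256/27
M(-1, J(6))⁴ = (-234256/27)⁴ = 3011361496339065143296/531441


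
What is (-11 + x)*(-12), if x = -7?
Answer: 216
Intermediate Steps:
(-11 + x)*(-12) = (-11 - 7)*(-12) = -18*(-12) = 216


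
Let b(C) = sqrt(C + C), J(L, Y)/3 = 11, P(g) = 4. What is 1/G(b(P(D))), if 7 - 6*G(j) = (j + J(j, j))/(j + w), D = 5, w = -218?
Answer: 2038884/2430193 - 3012*sqrt(2)/2430193 ≈ 0.83723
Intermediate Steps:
J(L, Y) = 33 (J(L, Y) = 3*11 = 33)
b(C) = sqrt(2)*sqrt(C) (b(C) = sqrt(2*C) = sqrt(2)*sqrt(C))
G(j) = 7/6 - (33 + j)/(6*(-218 + j)) (G(j) = 7/6 - (j + 33)/(6*(j - 218)) = 7/6 - (33 + j)/(6*(-218 + j)))
1/G(b(P(D))) = 1/((-1559/6 + sqrt(2)*sqrt(4))/(-218 + sqrt(2)*sqrt(4))) = 1/((-1559/6 + sqrt(2)*2)/(-218 + sqrt(2)*2)) = 1/((-1559/6 + 2*sqrt(2))/(-218 + 2*sqrt(2))) = (-218 + 2*sqrt(2))/(-1559/6 + 2*sqrt(2))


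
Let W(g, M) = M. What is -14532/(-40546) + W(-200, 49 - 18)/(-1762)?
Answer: 12174229/35721026 ≈ 0.34081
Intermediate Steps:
-14532/(-40546) + W(-200, 49 - 18)/(-1762) = -14532/(-40546) + (49 - 18)/(-1762) = -14532*(-1/40546) + 31*(-1/1762) = 7266/20273 - 31/1762 = 12174229/35721026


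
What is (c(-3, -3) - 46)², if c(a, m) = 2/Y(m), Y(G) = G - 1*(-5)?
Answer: 2025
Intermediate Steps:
Y(G) = 5 + G (Y(G) = G + 5 = 5 + G)
c(a, m) = 2/(5 + m)
(c(-3, -3) - 46)² = (2/(5 - 3) - 46)² = (2/2 - 46)² = (2*(½) - 46)² = (1 - 46)² = (-45)² = 2025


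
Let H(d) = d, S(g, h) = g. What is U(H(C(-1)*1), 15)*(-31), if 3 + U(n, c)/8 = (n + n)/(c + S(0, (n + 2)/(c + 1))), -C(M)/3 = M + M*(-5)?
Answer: 5704/5 ≈ 1140.8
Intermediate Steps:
C(M) = 12*M (C(M) = -3*(M + M*(-5)) = -3*(M - 5*M) = -(-12)*M = 12*M)
U(n, c) = -24 + 16*n/c (U(n, c) = -24 + 8*((n + n)/(c + 0)) = -24 + 8*((2*n)/c) = -24 + 8*(2*n/c) = -24 + 16*n/c)
U(H(C(-1)*1), 15)*(-31) = (-24 + 16*((12*(-1))*1)/15)*(-31) = (-24 + 16*(-12*1)*(1/15))*(-31) = (-24 + 16*(-12)*(1/15))*(-31) = (-24 - 64/5)*(-31) = -184/5*(-31) = 5704/5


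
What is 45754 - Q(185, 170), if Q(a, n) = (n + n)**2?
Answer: -69846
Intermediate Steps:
Q(a, n) = 4*n**2 (Q(a, n) = (2*n)**2 = 4*n**2)
45754 - Q(185, 170) = 45754 - 4*170**2 = 45754 - 4*28900 = 45754 - 1*115600 = 45754 - 115600 = -69846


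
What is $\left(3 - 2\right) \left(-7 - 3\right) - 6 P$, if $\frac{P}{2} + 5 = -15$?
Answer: $230$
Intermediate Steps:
$P = -40$ ($P = -10 + 2 \left(-15\right) = -10 - 30 = -40$)
$\left(3 - 2\right) \left(-7 - 3\right) - 6 P = \left(3 - 2\right) \left(-7 - 3\right) - -240 = 1 \left(-10\right) + 240 = -10 + 240 = 230$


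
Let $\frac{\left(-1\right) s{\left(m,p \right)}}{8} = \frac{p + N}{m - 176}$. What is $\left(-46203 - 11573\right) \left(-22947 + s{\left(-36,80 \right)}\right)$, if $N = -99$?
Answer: $\frac{70268846704}{53} \approx 1.3258 \cdot 10^{9}$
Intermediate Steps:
$s{\left(m,p \right)} = - \frac{8 \left(-99 + p\right)}{-176 + m}$ ($s{\left(m,p \right)} = - 8 \frac{p - 99}{m - 176} = - 8 \frac{-99 + p}{-176 + m} = - \frac{8 \left(-99 + p\right)}{-176 + m}$)
$\left(-46203 - 11573\right) \left(-22947 + s{\left(-36,80 \right)}\right) = \left(-46203 - 11573\right) \left(-22947 + \frac{8 \left(99 - 80\right)}{-176 - 36}\right) = - 57776 \left(-22947 + \frac{8 \left(99 - 80\right)}{-212}\right) = - 57776 \left(-22947 + 8 \left(- \frac{1}{212}\right) 19\right) = - 57776 \left(-22947 - \frac{38}{53}\right) = \left(-57776\right) \left(- \frac{1216229}{53}\right) = \frac{70268846704}{53}$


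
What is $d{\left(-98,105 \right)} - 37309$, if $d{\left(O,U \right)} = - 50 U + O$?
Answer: $-42657$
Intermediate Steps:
$d{\left(O,U \right)} = O - 50 U$
$d{\left(-98,105 \right)} - 37309 = \left(-98 - 5250\right) - 37309 = -5348 - 37309 = -42657$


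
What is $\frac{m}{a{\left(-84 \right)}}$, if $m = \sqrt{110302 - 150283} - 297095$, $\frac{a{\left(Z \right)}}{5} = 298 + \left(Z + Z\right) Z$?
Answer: $- \frac{59419}{14410} + \frac{i \sqrt{39981}}{72050} \approx -4.1235 + 0.0027752 i$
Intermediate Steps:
$a{\left(Z \right)} = 1490 + 10 Z^{2}$ ($a{\left(Z \right)} = 5 \left(298 + \left(Z + Z\right) Z\right) = 5 \left(298 + 2 Z Z\right) = 5 \left(298 + 2 Z^{2}\right) = 1490 + 10 Z^{2}$)
$m = -297095 + i \sqrt{39981}$ ($m = \sqrt{-39981} - 297095 = i \sqrt{39981} - 297095 = -297095 + i \sqrt{39981} \approx -2.971 \cdot 10^{5} + 199.95 i$)
$\frac{m}{a{\left(-84 \right)}} = \frac{-297095 + i \sqrt{39981}}{1490 + 10 \left(-84\right)^{2}} = \frac{-297095 + i \sqrt{39981}}{1490 + 10 \cdot 7056} = \frac{-297095 + i \sqrt{39981}}{1490 + 70560} = \frac{-297095 + i \sqrt{39981}}{72050} = \left(-297095 + i \sqrt{39981}\right) \frac{1}{72050} = - \frac{59419}{14410} + \frac{i \sqrt{39981}}{72050}$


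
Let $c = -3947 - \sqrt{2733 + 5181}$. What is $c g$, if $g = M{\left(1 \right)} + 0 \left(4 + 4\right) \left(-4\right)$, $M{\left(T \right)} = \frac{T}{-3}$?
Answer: $\frac{3947}{3} + \frac{\sqrt{7914}}{3} \approx 1345.3$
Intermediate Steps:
$M{\left(T \right)} = - \frac{T}{3}$ ($M{\left(T \right)} = T \left(- \frac{1}{3}\right) = - \frac{T}{3}$)
$c = -3947 - \sqrt{7914} \approx -4036.0$
$g = - \frac{1}{3}$ ($g = \left(- \frac{1}{3}\right) 1 + 0 \left(4 + 4\right) \left(-4\right) = - \frac{1}{3} + 0 \cdot 8 \left(-4\right) = - \frac{1}{3} + 0 \left(-4\right) = - \frac{1}{3} + 0 = - \frac{1}{3} \approx -0.33333$)
$c g = \left(-3947 - \sqrt{7914}\right) \left(- \frac{1}{3}\right) = \frac{3947}{3} + \frac{\sqrt{7914}}{3}$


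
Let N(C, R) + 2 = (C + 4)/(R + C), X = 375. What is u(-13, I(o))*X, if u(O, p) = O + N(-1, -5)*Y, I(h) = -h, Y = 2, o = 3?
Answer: -6750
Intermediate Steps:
N(C, R) = -2 + (4 + C)/(C + R) (N(C, R) = -2 + (C + 4)/(R + C) = -2 + (4 + C)/(C + R))
u(O, p) = -5 + O (u(O, p) = O + ((4 - 1*(-1) - 2*(-5))/(-1 - 5))*2 = O + ((4 + 1 + 10)/(-6))*2 = O - ⅙*15*2 = O - 5/2*2 = O - 5 = -5 + O)
u(-13, I(o))*X = (-5 - 13)*375 = -18*375 = -6750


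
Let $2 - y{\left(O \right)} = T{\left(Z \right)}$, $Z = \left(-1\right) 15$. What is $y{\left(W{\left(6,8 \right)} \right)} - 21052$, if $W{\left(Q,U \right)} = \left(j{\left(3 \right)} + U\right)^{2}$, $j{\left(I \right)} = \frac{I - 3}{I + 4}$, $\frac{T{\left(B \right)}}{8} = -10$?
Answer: $-20970$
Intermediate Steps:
$Z = -15$
$T{\left(B \right)} = -80$ ($T{\left(B \right)} = 8 \left(-10\right) = -80$)
$j{\left(I \right)} = \frac{-3 + I}{4 + I}$
$W{\left(Q,U \right)} = U^{2}$ ($W{\left(Q,U \right)} = \left(\frac{-3 + 3}{4 + 3} + U\right)^{2} = \left(\frac{1}{7} \cdot 0 + U\right)^{2} = \left(0 + U\right)^{2} = U^{2}$)
$y{\left(O \right)} = 82$ ($y{\left(O \right)} = 2 - -80 = 2 + 80 = 82$)
$y{\left(W{\left(6,8 \right)} \right)} - 21052 = 82 - 21052 = -20970$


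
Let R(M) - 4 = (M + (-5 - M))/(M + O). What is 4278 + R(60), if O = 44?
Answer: 445323/104 ≈ 4282.0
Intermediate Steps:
R(M) = 4 - 5/(44 + M) (R(M) = 4 + (M + (-5 - M))/(M + 44) = 4 - 5/(44 + M))
4278 + R(60) = 4278 + (171 + 4*60)/(44 + 60) = 4278 + (171 + 240)/104 = 4278 + (1/104)*411 = 4278 + 411/104 = 445323/104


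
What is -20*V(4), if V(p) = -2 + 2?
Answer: 0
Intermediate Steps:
V(p) = 0
-20*V(4) = -20*0 = 0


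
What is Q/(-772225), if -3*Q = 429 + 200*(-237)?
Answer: -921/45425 ≈ -0.020275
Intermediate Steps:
Q = 15657 (Q = -(429 + 200*(-237))/3 = -(429 - 47400)/3 = -1/3*(-46971) = 15657)
Q/(-772225) = 15657/(-772225) = 15657*(-1/772225) = -921/45425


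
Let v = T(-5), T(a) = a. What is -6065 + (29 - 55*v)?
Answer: -5761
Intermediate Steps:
v = -5
-6065 + (29 - 55*v) = -6065 + (29 - 55*(-5)) = -6065 + (29 + 275) = -6065 + 304 = -5761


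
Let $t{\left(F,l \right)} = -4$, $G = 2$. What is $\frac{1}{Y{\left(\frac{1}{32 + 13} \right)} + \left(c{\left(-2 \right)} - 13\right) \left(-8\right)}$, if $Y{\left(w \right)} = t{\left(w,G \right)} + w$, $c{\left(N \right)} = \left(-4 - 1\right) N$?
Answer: $\frac{45}{901} \approx 0.049945$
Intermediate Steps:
$c{\left(N \right)} = - 5 N$
$Y{\left(w \right)} = -4 + w$
$\frac{1}{Y{\left(\frac{1}{32 + 13} \right)} + \left(c{\left(-2 \right)} - 13\right) \left(-8\right)} = \frac{1}{\left(-4 + \frac{1}{32 + 13}\right) + \left(\left(-5\right) \left(-2\right) - 13\right) \left(-8\right)} = \frac{1}{\left(-4 + \frac{1}{45}\right) + \left(10 - 13\right) \left(-8\right)} = \frac{1}{\left(-4 + \frac{1}{45}\right) - -24} = \frac{1}{- \frac{179}{45} + 24} = \frac{1}{\frac{901}{45}} = \frac{45}{901}$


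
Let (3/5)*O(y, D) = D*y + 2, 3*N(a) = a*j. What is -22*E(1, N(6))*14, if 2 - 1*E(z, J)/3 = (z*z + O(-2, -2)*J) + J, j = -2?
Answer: -41580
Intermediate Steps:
N(a) = -2*a/3 (N(a) = (a*(-2))/3 = (-2*a)/3 = -2*a/3)
O(y, D) = 10/3 + 5*D*y/3 (O(y, D) = 5*(D*y + 2)/3 = 5*(2 + D*y)/3 = 10/3 + 5*D*y/3)
E(z, J) = 6 - 33*J - 3*z² (E(z, J) = 6 - 3*((z*z + (10/3 + (5/3)*(-2)*(-2))*J) + J) = 6 - 3*((z² + (10/3 + 20/3)*J) + J) = 6 - 3*((z² + 10*J) + J) = 6 - 3*(z² + 11*J) = 6 + (-33*J - 3*z²) = 6 - 33*J - 3*z²)
-22*E(1, N(6))*14 = -22*(6 - (-22)*6 - 3*1²)*14 = -22*(6 - 33*(-4) - 3*1)*14 = -22*(6 + 132 - 3)*14 = -22*135*14 = -2970*14 = -41580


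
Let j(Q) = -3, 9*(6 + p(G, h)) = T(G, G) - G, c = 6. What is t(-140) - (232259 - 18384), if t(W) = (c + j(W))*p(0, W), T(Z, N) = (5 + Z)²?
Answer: -641654/3 ≈ -2.1388e+5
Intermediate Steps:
p(G, h) = -6 - G/9 + (5 + G)²/9 (p(G, h) = -6 + ((5 + G)² - G)/9 = -6 + (-G/9 + (5 + G)²/9) = -6 - G/9 + (5 + G)²/9)
t(W) = -29/3 (t(W) = (6 - 3)*(-29/9 + 0 + (⅑)*0²) = 3*(-29/9 + 0 + (⅑)*0) = 3*(-29/9 + 0 + 0) = 3*(-29/9) = -29/3)
t(-140) - (232259 - 18384) = -29/3 - (232259 - 18384) = -29/3 - 1*213875 = -29/3 - 213875 = -641654/3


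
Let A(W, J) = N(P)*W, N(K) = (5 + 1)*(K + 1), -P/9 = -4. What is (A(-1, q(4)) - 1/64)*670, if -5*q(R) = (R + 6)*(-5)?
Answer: -4760015/32 ≈ -1.4875e+5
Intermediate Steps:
P = 36 (P = -9*(-4) = 36)
q(R) = 6 + R (q(R) = -(R + 6)*(-5)/5 = -(6 + R)*(-5)/5 = -(-30 - 5*R)/5 = 6 + R)
N(K) = 6 + 6*K (N(K) = 6*(1 + K) = 6 + 6*K)
A(W, J) = 222*W (A(W, J) = (6 + 6*36)*W = (6 + 216)*W = 222*W)
(A(-1, q(4)) - 1/64)*670 = (222*(-1) - 1/64)*670 = (-222 - 1*1/64)*670 = (-222 - 1/64)*670 = -14209/64*670 = -4760015/32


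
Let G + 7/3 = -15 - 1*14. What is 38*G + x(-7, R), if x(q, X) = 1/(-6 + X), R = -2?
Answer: -28579/24 ≈ -1190.8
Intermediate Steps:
G = -94/3 (G = -7/3 + (-15 - 1*14) = -7/3 + (-15 - 14) = -7/3 - 29 = -94/3 ≈ -31.333)
38*G + x(-7, R) = 38*(-94/3) + 1/(-6 - 2) = -3572/3 + 1/(-8) = -3572/3 - 1/8 = -28579/24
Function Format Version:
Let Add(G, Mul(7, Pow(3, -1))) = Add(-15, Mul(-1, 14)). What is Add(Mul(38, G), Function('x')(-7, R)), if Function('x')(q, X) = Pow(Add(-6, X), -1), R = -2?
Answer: Rational(-28579, 24) ≈ -1190.8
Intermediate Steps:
G = Rational(-94, 3) (G = Add(Rational(-7, 3), Add(-15, Mul(-1, 14))) = Add(Rational(-7, 3), Add(-15, -14)) = Add(Rational(-7, 3), -29) = Rational(-94, 3) ≈ -31.333)
Add(Mul(38, G), Function('x')(-7, R)) = Add(Mul(38, Rational(-94, 3)), Pow(Add(-6, -2), -1)) = Add(Rational(-3572, 3), Pow(-8, -1)) = Add(Rational(-3572, 3), Rational(-1, 8)) = Rational(-28579, 24)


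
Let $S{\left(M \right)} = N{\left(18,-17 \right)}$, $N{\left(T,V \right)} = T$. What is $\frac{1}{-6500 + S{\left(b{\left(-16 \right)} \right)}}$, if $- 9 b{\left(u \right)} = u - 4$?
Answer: $- \frac{1}{6482} \approx -0.00015427$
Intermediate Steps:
$b{\left(u \right)} = \frac{4}{9} - \frac{u}{9}$ ($b{\left(u \right)} = - \frac{u - 4}{9} = - \frac{-4 + u}{9} = \frac{4}{9} - \frac{u}{9}$)
$S{\left(M \right)} = 18$
$\frac{1}{-6500 + S{\left(b{\left(-16 \right)} \right)}} = \frac{1}{-6500 + 18} = \frac{1}{-6482} = - \frac{1}{6482}$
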